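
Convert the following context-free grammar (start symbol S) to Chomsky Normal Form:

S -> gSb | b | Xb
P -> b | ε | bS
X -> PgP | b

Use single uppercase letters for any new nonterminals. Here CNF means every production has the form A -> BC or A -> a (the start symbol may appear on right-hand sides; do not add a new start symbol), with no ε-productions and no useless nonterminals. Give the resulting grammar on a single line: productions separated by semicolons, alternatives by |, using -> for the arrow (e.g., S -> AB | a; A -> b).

Nullable: {P}; after ε-elimination: S -> b | Xb | gSb; P -> b | bS; X -> b | g | Pg | gP | PgP.
No unit productions to eliminate.
TERM: introduce A -> b, B -> g and substitute in every rule of length ≥2.
BIN: S -> BSA becomes S -> BC, C -> SA; X -> PBP becomes X -> PD, D -> BP.

S -> b | BC | XA; A -> b; B -> g; C -> SA; D -> BP; P -> b | AS; X -> b | g | BP | PB | PD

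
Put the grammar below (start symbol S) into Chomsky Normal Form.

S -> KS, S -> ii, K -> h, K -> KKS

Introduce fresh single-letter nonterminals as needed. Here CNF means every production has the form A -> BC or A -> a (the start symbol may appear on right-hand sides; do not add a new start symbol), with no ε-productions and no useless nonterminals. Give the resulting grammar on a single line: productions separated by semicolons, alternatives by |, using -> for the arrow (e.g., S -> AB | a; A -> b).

No ε-productions.
No unit productions to eliminate.
TERM: introduce A -> i and substitute in every rule of length ≥2.
BIN: K -> KKS becomes K -> KB, B -> KS.

S -> AA | KS; A -> i; B -> KS; K -> h | KB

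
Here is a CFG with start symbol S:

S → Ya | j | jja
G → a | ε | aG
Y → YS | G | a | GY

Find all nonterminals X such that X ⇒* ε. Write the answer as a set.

Directly nullable (have an ε-rule): {G}.
Y is nullable via Y -> G (every symbol on the right is already known nullable).
Not nullable: S — each has a terminal in every rule's right-hand side or depends on a non-nullable symbol.

{G, Y}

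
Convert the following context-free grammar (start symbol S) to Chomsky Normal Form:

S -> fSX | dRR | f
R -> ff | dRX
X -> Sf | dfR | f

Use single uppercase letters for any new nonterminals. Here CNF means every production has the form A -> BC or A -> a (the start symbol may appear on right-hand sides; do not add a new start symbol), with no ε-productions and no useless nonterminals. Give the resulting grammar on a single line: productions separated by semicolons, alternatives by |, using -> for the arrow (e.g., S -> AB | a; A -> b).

S -> f | AD | BE; A -> d; B -> f; C -> RX; D -> RR; E -> SX; F -> BR; R -> AC | BB; X -> f | AF | SB

No ε-productions.
No unit productions to eliminate.
TERM: introduce A -> d, B -> f and substitute in every rule of length ≥2.
BIN: R -> ARX becomes R -> AC, C -> RX; S -> ARR becomes S -> AD, D -> RR; S -> BSX becomes S -> BE, E -> SX; X -> ABR becomes X -> AF, F -> BR.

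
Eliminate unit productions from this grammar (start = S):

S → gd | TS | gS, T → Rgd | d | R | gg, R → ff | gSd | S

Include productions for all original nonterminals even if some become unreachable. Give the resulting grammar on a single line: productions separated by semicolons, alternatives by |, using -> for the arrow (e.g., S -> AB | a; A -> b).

Unit productions: R->S, T->R.
Unit pairs (A ⇒* B via units): (R,S), (T,R), (T,S).
S: inherits non-unit rules of {S} → TS | gS | gd.
R: inherits non-unit rules of {R, S} → TS | ff | gS | gSd | gd.
T: inherits non-unit rules of {R, S, T} → Rgd | TS | d | ff | gS | gSd | gd | gg.

S -> TS | gS | gd; R -> TS | ff | gS | gd | gSd; T -> d | TS | ff | gS | gd | gg | Rgd | gSd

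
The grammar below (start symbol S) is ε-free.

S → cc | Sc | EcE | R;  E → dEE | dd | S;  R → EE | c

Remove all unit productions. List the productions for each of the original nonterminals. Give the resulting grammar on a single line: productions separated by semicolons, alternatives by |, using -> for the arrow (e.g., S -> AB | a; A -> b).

S -> c | EE | Sc | cc | EcE; E -> c | EE | Sc | cc | dd | EcE | dEE; R -> c | EE

Unit productions: E->S, S->R.
Unit pairs (A ⇒* B via units): (E,R), (E,S), (S,R).
S: inherits non-unit rules of {R, S} → EE | EcE | Sc | c | cc.
E: inherits non-unit rules of {E, R, S} → EE | EcE | Sc | c | cc | dEE | dd.
R: inherits non-unit rules of {R} → EE | c.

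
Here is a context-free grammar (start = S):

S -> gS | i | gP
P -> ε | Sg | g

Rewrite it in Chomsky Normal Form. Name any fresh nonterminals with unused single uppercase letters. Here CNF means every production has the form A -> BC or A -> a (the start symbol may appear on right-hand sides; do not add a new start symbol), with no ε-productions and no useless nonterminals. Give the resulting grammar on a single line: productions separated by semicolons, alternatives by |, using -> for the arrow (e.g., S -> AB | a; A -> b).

Nullable: {P}; after ε-elimination: S -> g | i | gP | gS; P -> g | Sg.
No unit productions to eliminate.
TERM: introduce A -> g and substitute in every rule of length ≥2.

S -> g | i | AP | AS; A -> g; P -> g | SA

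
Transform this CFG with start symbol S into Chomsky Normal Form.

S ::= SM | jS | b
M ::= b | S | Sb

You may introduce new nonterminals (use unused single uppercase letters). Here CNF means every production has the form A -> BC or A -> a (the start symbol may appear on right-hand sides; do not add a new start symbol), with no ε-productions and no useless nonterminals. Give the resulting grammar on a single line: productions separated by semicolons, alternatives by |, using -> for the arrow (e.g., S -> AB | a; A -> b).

S -> b | BS | SM; A -> b; B -> j; M -> b | BS | SA | SM

No ε-productions.
After unit-elimination: S -> b | SM | jS; M -> b | SM | Sb | jS.
TERM: introduce A -> b, B -> j and substitute in every rule of length ≥2.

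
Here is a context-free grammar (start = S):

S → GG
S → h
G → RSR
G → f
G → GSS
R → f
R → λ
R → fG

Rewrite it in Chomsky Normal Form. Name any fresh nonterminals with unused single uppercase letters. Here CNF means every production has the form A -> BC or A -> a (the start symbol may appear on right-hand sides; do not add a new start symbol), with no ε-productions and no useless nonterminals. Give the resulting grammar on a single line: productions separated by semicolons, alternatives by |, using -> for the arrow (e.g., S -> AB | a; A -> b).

Nullable: {R}; after ε-elimination: S -> h | GG; G -> S | f | RS | SR | GSS | RSR; R -> f | fG.
After unit-elimination: S -> h | GG; G -> f | h | GG | RS | SR | GSS | RSR; R -> f | fG.
TERM: introduce A -> f and substitute in every rule of length ≥2.
BIN: G -> GSS becomes G -> GB, B -> SS; G -> RSR becomes G -> RC, C -> SR.

S -> h | GG; A -> f; B -> SS; C -> SR; G -> f | h | GB | GG | RC | RS | SR; R -> f | AG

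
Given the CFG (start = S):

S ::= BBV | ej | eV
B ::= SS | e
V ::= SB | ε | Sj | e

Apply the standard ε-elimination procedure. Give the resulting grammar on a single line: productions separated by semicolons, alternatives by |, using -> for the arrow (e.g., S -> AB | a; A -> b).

Nullable set: {V}.
S -> BBV: V nullable, giving BB | BBV.
S -> eV: V nullable, giving e | eV.
Drop V -> ε.
Unchanged (no nullable symbols): S -> ej; B -> SS; B -> e; V -> SB; V -> Sj; V -> e.

S -> e | BB | eV | ej | BBV; B -> e | SS; V -> e | SB | Sj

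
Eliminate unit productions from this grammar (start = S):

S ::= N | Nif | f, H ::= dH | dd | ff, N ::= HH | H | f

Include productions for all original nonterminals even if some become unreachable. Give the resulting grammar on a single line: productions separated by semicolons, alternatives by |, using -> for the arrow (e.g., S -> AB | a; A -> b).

S -> f | HH | dH | dd | ff | Nif; H -> dH | dd | ff; N -> f | HH | dH | dd | ff

Unit productions: N->H, S->N.
Unit pairs (A ⇒* B via units): (N,H), (S,H), (S,N).
S: inherits non-unit rules of {H, N, S} → HH | Nif | dH | dd | f | ff.
H: inherits non-unit rules of {H} → dH | dd | ff.
N: inherits non-unit rules of {H, N} → HH | dH | dd | f | ff.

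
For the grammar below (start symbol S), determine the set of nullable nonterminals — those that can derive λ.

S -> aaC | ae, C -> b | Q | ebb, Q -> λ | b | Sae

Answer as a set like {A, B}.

Directly nullable (have an ε-rule): {Q}.
C is nullable via C -> Q (every symbol on the right is already known nullable).
Not nullable: S — each has a terminal in every rule's right-hand side or depends on a non-nullable symbol.

{C, Q}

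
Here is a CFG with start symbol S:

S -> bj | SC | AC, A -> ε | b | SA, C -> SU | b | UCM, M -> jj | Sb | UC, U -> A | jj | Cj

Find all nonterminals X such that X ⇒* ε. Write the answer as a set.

{A, U}

Directly nullable (have an ε-rule): {A}.
U is nullable via U -> A (every symbol on the right is already known nullable).
Not nullable: C, M, S — each has a terminal in every rule's right-hand side or depends on a non-nullable symbol.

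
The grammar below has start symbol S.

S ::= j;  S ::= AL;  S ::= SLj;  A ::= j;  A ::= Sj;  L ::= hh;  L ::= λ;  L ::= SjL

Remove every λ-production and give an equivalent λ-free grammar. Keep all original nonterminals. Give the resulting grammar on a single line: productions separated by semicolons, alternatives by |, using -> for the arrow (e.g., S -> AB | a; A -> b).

Nullable set: {L}.
S -> AL: L nullable, giving A | AL.
S -> SLj: L nullable, giving SLj | Sj.
Drop L -> λ.
L -> SjL: L nullable, giving Sj | SjL.
Unchanged (no nullable symbols): S -> j; A -> Sj; A -> j; L -> hh.

S -> A | j | AL | Sj | SLj; A -> j | Sj; L -> Sj | hh | SjL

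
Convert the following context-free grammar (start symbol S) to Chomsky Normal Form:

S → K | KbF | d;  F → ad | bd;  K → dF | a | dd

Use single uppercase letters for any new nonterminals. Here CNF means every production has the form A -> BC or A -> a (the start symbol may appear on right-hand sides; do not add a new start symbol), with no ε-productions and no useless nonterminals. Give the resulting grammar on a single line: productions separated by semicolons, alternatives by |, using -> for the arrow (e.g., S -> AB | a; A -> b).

S -> a | d | BB | BF | KD; A -> a; B -> d; C -> b; D -> CF; F -> AB | CB; K -> a | BB | BF

No ε-productions.
After unit-elimination: S -> a | d | dF | dd | KbF; F -> ad | bd; K -> a | dF | dd.
TERM: introduce A -> a, C -> b, B -> d and substitute in every rule of length ≥2.
BIN: S -> KCF becomes S -> KD, D -> CF.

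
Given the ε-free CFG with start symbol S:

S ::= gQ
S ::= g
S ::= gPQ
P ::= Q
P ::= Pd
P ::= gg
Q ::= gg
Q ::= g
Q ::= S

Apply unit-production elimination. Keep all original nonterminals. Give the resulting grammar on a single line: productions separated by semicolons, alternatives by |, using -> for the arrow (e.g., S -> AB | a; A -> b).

Unit productions: P->Q, Q->S.
Unit pairs (A ⇒* B via units): (P,Q), (P,S), (Q,S).
S: inherits non-unit rules of {S} → g | gPQ | gQ.
P: inherits non-unit rules of {P, Q, S} → Pd | g | gPQ | gQ | gg.
Q: inherits non-unit rules of {Q, S} → g | gPQ | gQ | gg.

S -> g | gQ | gPQ; P -> g | Pd | gQ | gg | gPQ; Q -> g | gQ | gg | gPQ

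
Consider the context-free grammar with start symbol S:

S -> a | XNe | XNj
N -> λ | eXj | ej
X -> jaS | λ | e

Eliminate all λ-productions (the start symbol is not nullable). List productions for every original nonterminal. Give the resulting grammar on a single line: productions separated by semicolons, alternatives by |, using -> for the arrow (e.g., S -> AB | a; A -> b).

S -> a | e | j | Ne | Nj | Xe | Xj | XNe | XNj; N -> ej | eXj; X -> e | jaS

Nullable set: {N, X}.
S -> XNe: X, N nullable, giving Ne | XNe | Xe | e.
S -> XNj: X, N nullable, giving Nj | XNj | Xj | j.
Drop N -> λ.
N -> eXj: X nullable, giving eXj | ej.
Drop X -> λ.
Unchanged (no nullable symbols): S -> a; N -> ej; X -> e; X -> jaS.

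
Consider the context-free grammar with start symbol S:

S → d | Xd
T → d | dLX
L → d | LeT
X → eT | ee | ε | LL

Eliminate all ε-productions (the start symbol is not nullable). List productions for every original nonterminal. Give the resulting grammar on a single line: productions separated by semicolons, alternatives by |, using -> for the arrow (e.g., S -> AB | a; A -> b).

Nullable set: {X}.
S -> Xd: X nullable, giving Xd | d.
T -> dLX: X nullable, giving dL | dLX.
Drop X -> ε.
Unchanged (no nullable symbols): S -> d; L -> LeT; L -> d; T -> d; X -> LL; X -> eT; X -> ee.

S -> d | Xd; L -> d | LeT; T -> d | dL | dLX; X -> LL | eT | ee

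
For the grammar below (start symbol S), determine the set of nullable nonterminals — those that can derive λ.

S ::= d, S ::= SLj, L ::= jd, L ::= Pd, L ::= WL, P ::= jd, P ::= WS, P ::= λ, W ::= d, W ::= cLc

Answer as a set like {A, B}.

{P}

Directly nullable (have an ε-rule): {P}.
Not nullable: L, S, W — each has a terminal in every rule's right-hand side or depends on a non-nullable symbol.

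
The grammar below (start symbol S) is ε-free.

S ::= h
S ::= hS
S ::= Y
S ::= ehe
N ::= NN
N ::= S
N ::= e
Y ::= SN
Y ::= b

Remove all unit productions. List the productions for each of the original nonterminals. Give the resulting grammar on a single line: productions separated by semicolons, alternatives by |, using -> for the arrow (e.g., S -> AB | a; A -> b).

Unit productions: N->S, S->Y.
Unit pairs (A ⇒* B via units): (N,S), (N,Y), (S,Y).
S: inherits non-unit rules of {S, Y} → SN | b | ehe | h | hS.
N: inherits non-unit rules of {N, S, Y} → NN | SN | b | e | ehe | h | hS.
Y: inherits non-unit rules of {Y} → SN | b.

S -> b | h | SN | hS | ehe; N -> b | e | h | NN | SN | hS | ehe; Y -> b | SN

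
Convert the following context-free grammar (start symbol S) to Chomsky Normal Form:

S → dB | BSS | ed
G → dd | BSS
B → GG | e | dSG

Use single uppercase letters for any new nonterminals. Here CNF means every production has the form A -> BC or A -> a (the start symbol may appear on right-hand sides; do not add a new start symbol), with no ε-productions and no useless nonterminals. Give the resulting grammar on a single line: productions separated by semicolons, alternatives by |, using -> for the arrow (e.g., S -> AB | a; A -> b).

No ε-productions.
No unit productions to eliminate.
TERM: introduce A -> d, C -> e and substitute in every rule of length ≥2.
BIN: B -> ASG becomes B -> AD, D -> SG; G -> BSS becomes G -> BE, E -> SS; S -> BSS becomes S -> BF, F -> SS.

S -> AB | BF | CA; A -> d; B -> e | AD | GG; C -> e; D -> SG; E -> SS; F -> SS; G -> AA | BE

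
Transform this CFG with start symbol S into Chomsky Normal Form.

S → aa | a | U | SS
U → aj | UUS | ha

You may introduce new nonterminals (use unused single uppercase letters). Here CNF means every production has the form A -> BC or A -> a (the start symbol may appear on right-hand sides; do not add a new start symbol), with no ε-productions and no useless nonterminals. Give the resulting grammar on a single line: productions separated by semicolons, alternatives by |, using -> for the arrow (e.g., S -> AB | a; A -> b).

S -> a | AA | AB | CA | SS | UD; A -> a; B -> j; C -> h; D -> US; E -> US; U -> AB | CA | UE

No ε-productions.
After unit-elimination: S -> a | SS | aa | aj | ha | UUS; U -> aj | ha | UUS.
TERM: introduce A -> a, C -> h, B -> j and substitute in every rule of length ≥2.
BIN: S -> UUS becomes S -> UD, D -> US; U -> UUS becomes U -> UE, E -> US.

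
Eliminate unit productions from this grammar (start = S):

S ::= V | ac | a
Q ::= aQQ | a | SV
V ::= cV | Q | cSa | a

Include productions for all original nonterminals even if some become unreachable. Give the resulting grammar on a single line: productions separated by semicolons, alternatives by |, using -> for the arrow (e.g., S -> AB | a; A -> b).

S -> a | SV | ac | cV | aQQ | cSa; Q -> a | SV | aQQ; V -> a | SV | cV | aQQ | cSa

Unit productions: S->V, V->Q.
Unit pairs (A ⇒* B via units): (S,Q), (S,V), (V,Q).
S: inherits non-unit rules of {Q, S, V} → SV | a | aQQ | ac | cSa | cV.
Q: inherits non-unit rules of {Q} → SV | a | aQQ.
V: inherits non-unit rules of {Q, V} → SV | a | aQQ | cSa | cV.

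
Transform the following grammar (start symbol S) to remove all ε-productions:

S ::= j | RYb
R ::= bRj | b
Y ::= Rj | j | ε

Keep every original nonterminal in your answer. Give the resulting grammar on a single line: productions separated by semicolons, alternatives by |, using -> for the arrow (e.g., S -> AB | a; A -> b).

Nullable set: {Y}.
S -> RYb: Y nullable, giving RYb | Rb.
Drop Y -> ε.
Unchanged (no nullable symbols): S -> j; R -> b; R -> bRj; Y -> Rj; Y -> j.

S -> j | Rb | RYb; R -> b | bRj; Y -> j | Rj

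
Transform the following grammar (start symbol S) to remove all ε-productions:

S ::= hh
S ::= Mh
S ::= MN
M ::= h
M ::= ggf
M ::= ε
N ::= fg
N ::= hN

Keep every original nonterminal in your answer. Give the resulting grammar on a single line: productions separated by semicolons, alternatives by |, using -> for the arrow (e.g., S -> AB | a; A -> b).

S -> N | h | MN | Mh | hh; M -> h | ggf; N -> fg | hN

Nullable set: {M}.
S -> MN: M nullable, giving MN | N.
S -> Mh: M nullable, giving Mh | h.
Drop M -> ε.
Unchanged (no nullable symbols): S -> hh; M -> ggf; M -> h; N -> fg; N -> hN.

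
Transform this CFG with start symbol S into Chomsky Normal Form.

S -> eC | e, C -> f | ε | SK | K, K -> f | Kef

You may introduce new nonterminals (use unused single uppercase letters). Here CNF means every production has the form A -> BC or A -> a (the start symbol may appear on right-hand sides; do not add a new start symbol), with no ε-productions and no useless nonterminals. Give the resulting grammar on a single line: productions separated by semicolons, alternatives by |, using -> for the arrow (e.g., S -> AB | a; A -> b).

S -> e | AC; A -> e; B -> f; C -> f | KD | SK; D -> AB; E -> AB; K -> f | KE

Nullable: {C}; after ε-elimination: S -> e | eC; C -> K | f | SK; K -> f | Kef.
After unit-elimination: S -> e | eC; C -> f | SK | Kef; K -> f | Kef.
TERM: introduce A -> e, B -> f and substitute in every rule of length ≥2.
BIN: C -> KAB becomes C -> KD, D -> AB; K -> KAB becomes K -> KE, E -> AB.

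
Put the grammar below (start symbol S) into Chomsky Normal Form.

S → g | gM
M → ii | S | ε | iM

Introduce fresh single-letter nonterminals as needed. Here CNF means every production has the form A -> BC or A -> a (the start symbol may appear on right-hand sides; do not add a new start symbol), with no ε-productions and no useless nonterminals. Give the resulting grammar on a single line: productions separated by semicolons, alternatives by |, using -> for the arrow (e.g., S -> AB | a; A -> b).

Nullable: {M}; after ε-elimination: S -> g | gM; M -> S | i | iM | ii.
After unit-elimination: S -> g | gM; M -> g | i | gM | iM | ii.
TERM: introduce A -> g, B -> i and substitute in every rule of length ≥2.

S -> g | AM; A -> g; B -> i; M -> g | i | AM | BB | BM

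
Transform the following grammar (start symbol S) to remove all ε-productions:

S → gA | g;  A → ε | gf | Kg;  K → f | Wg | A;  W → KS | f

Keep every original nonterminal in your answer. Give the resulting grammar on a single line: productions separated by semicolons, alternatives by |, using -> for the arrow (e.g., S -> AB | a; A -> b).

Nullable set: {A, K}.
S -> gA: A nullable, giving g | gA.
Drop A -> ε.
A -> Kg: K nullable, giving Kg | g.
K -> A: A nullable, giving A.
W -> KS: K nullable, giving KS | S.
Unchanged (no nullable symbols): S -> g; A -> gf; K -> Wg; K -> f; W -> f.

S -> g | gA; A -> g | Kg | gf; K -> A | f | Wg; W -> S | f | KS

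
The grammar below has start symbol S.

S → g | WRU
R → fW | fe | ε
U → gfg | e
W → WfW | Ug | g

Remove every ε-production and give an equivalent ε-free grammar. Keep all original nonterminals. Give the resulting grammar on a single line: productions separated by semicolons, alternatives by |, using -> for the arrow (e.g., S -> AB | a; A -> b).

Nullable set: {R}.
S -> WRU: R nullable, giving WRU | WU.
Drop R -> ε.
Unchanged (no nullable symbols): S -> g; R -> fW; R -> fe; U -> e; U -> gfg; W -> Ug; W -> WfW; W -> g.

S -> g | WU | WRU; R -> fW | fe; U -> e | gfg; W -> g | Ug | WfW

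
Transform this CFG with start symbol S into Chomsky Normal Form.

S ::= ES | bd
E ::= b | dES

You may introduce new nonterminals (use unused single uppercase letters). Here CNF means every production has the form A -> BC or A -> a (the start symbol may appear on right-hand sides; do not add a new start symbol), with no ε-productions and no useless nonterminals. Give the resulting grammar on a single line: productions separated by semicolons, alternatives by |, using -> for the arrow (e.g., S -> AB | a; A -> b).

No ε-productions.
No unit productions to eliminate.
TERM: introduce B -> b, A -> d and substitute in every rule of length ≥2.
BIN: E -> AES becomes E -> AC, C -> ES.

S -> BA | ES; A -> d; B -> b; C -> ES; E -> b | AC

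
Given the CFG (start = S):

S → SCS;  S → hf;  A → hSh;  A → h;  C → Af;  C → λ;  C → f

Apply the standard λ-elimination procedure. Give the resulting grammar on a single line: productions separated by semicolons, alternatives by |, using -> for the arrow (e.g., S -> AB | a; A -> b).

S -> SS | hf | SCS; A -> h | hSh; C -> f | Af

Nullable set: {C}.
S -> SCS: C nullable, giving SCS | SS.
Drop C -> λ.
Unchanged (no nullable symbols): S -> hf; A -> h; A -> hSh; C -> Af; C -> f.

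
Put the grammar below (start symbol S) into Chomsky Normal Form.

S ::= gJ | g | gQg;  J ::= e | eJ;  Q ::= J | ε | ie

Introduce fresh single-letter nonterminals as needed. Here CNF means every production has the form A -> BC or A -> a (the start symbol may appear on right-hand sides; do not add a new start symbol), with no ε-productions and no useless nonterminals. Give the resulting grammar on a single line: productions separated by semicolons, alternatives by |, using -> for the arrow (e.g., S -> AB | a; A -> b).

S -> g | CC | CD | CJ; A -> e; B -> i; C -> g; D -> QC; J -> e | AJ; Q -> e | AJ | BA

Nullable: {Q}; after ε-elimination: S -> g | gJ | gg | gQg; J -> e | eJ; Q -> J | ie.
After unit-elimination: S -> g | gJ | gg | gQg; J -> e | eJ; Q -> e | eJ | ie.
TERM: introduce A -> e, C -> g, B -> i and substitute in every rule of length ≥2.
BIN: S -> CQC becomes S -> CD, D -> QC.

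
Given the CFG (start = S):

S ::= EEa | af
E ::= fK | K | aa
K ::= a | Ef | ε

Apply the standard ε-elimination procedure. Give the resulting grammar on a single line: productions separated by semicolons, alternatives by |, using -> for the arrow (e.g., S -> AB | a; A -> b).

Nullable set: {E, K}.
S -> EEa: E, E nullable, giving EEa | Ea | a.
E -> K: K nullable, giving K.
E -> fK: K nullable, giving f | fK.
Drop K -> ε.
K -> Ef: E nullable, giving Ef | f.
Unchanged (no nullable symbols): S -> af; E -> aa; K -> a.

S -> a | Ea | af | EEa; E -> K | f | aa | fK; K -> a | f | Ef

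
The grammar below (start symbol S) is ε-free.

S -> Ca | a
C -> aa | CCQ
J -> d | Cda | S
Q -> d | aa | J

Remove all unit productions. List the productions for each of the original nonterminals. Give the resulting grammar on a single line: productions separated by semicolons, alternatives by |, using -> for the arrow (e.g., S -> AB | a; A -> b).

S -> a | Ca; C -> aa | CCQ; J -> a | d | Ca | Cda; Q -> a | d | Ca | aa | Cda

Unit productions: J->S, Q->J.
Unit pairs (A ⇒* B via units): (J,S), (Q,J), (Q,S).
S: inherits non-unit rules of {S} → Ca | a.
C: inherits non-unit rules of {C} → CCQ | aa.
J: inherits non-unit rules of {J, S} → Ca | Cda | a | d.
Q: inherits non-unit rules of {J, Q, S} → Ca | Cda | a | aa | d.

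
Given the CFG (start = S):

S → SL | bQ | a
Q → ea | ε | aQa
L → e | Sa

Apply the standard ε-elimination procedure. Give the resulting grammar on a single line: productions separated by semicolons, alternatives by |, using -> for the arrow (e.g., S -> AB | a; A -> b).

S -> a | b | SL | bQ; L -> e | Sa; Q -> aa | ea | aQa

Nullable set: {Q}.
S -> bQ: Q nullable, giving b | bQ.
Drop Q -> ε.
Q -> aQa: Q nullable, giving aQa | aa.
Unchanged (no nullable symbols): S -> SL; S -> a; L -> Sa; L -> e; Q -> ea.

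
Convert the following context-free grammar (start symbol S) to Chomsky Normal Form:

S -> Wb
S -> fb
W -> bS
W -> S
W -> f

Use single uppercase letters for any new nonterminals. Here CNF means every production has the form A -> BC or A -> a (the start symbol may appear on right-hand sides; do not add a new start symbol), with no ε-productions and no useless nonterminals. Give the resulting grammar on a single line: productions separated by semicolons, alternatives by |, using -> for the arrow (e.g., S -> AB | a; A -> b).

S -> BA | WA; A -> b; B -> f; W -> f | AS | BA | WA

No ε-productions.
After unit-elimination: S -> Wb | fb; W -> f | Wb | bS | fb.
TERM: introduce A -> b, B -> f and substitute in every rule of length ≥2.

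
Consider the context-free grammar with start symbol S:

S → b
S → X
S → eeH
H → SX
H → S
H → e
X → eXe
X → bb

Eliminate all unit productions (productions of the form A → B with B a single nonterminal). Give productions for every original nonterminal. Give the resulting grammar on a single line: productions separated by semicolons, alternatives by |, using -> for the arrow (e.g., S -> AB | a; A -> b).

Unit productions: H->S, S->X.
Unit pairs (A ⇒* B via units): (H,S), (H,X), (S,X).
S: inherits non-unit rules of {S, X} → b | bb | eXe | eeH.
H: inherits non-unit rules of {H, S, X} → SX | b | bb | e | eXe | eeH.
X: inherits non-unit rules of {X} → bb | eXe.

S -> b | bb | eXe | eeH; H -> b | e | SX | bb | eXe | eeH; X -> bb | eXe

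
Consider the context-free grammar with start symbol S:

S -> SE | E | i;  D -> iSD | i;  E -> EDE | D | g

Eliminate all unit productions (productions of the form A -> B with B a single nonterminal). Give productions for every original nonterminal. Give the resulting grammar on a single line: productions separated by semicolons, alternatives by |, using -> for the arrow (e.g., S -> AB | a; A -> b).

S -> g | i | SE | EDE | iSD; D -> i | iSD; E -> g | i | EDE | iSD

Unit productions: E->D, S->E.
Unit pairs (A ⇒* B via units): (E,D), (S,D), (S,E).
S: inherits non-unit rules of {D, E, S} → EDE | SE | g | i | iSD.
D: inherits non-unit rules of {D} → i | iSD.
E: inherits non-unit rules of {D, E} → EDE | g | i | iSD.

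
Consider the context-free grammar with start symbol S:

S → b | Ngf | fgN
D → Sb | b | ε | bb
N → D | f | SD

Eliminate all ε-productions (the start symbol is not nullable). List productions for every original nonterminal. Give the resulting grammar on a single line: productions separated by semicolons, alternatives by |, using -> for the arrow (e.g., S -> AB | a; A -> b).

S -> b | fg | gf | Ngf | fgN; D -> b | Sb | bb; N -> D | S | f | SD

Nullable set: {D, N}.
S -> Ngf: N nullable, giving Ngf | gf.
S -> fgN: N nullable, giving fg | fgN.
Drop D -> ε.
N -> D: D nullable, giving D.
N -> SD: D nullable, giving S | SD.
Unchanged (no nullable symbols): S -> b; D -> Sb; D -> b; D -> bb; N -> f.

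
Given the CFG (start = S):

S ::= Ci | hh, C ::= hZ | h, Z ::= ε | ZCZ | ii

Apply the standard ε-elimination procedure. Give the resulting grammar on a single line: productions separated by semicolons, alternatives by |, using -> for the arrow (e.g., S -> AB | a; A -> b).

Nullable set: {Z}.
C -> hZ: Z nullable, giving h | hZ.
Drop Z -> ε.
Z -> ZCZ: Z, Z nullable, giving C | CZ | ZC | ZCZ.
Unchanged (no nullable symbols): S -> Ci; S -> hh; C -> h; Z -> ii.

S -> Ci | hh; C -> h | hZ; Z -> C | CZ | ZC | ii | ZCZ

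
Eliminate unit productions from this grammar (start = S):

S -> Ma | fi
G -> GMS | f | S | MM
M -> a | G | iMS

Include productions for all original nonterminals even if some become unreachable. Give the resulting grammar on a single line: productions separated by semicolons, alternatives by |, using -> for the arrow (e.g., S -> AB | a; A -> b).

Unit productions: G->S, M->G.
Unit pairs (A ⇒* B via units): (G,S), (M,G), (M,S).
S: inherits non-unit rules of {S} → Ma | fi.
G: inherits non-unit rules of {G, S} → GMS | MM | Ma | f | fi.
M: inherits non-unit rules of {G, M, S} → GMS | MM | Ma | a | f | fi | iMS.

S -> Ma | fi; G -> f | MM | Ma | fi | GMS; M -> a | f | MM | Ma | fi | GMS | iMS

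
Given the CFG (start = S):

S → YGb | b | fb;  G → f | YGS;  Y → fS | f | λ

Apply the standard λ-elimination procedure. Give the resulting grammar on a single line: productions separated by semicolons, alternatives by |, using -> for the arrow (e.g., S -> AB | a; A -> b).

Nullable set: {Y}.
S -> YGb: Y nullable, giving Gb | YGb.
G -> YGS: Y nullable, giving GS | YGS.
Drop Y -> λ.
Unchanged (no nullable symbols): S -> b; S -> fb; G -> f; Y -> f; Y -> fS.

S -> b | Gb | fb | YGb; G -> f | GS | YGS; Y -> f | fS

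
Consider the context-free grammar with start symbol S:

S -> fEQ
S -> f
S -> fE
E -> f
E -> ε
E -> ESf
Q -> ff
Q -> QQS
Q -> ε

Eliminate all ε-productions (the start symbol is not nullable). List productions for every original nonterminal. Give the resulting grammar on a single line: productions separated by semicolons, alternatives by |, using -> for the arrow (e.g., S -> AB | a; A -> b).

Nullable set: {E, Q}.
S -> fE: E nullable, giving f | fE.
S -> fEQ: E, Q nullable, giving f | fE | fEQ | fQ.
Drop E -> ε.
E -> ESf: E nullable, giving ESf | Sf.
Drop Q -> ε.
Q -> QQS: Q, Q nullable, giving QQS | QS | S.
Unchanged (no nullable symbols): S -> f; E -> f; Q -> ff.

S -> f | fE | fQ | fEQ; E -> f | Sf | ESf; Q -> S | QS | ff | QQS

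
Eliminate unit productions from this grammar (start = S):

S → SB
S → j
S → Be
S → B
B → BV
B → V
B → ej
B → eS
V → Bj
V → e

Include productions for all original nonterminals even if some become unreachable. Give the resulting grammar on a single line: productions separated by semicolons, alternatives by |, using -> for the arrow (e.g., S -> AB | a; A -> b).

S -> e | j | BV | Be | Bj | SB | eS | ej; B -> e | BV | Bj | eS | ej; V -> e | Bj

Unit productions: B->V, S->B.
Unit pairs (A ⇒* B via units): (B,V), (S,B), (S,V).
S: inherits non-unit rules of {B, S, V} → BV | Be | Bj | SB | e | eS | ej | j.
B: inherits non-unit rules of {B, V} → BV | Bj | e | eS | ej.
V: inherits non-unit rules of {V} → Bj | e.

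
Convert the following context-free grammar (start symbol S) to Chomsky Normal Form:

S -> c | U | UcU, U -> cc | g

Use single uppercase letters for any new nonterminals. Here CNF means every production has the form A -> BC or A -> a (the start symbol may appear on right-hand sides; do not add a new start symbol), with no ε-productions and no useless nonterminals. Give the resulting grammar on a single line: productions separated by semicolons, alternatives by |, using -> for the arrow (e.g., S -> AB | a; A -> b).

No ε-productions.
After unit-elimination: S -> c | g | cc | UcU; U -> g | cc.
TERM: introduce A -> c and substitute in every rule of length ≥2.
BIN: S -> UAU becomes S -> UB, B -> AU.

S -> c | g | AA | UB; A -> c; B -> AU; U -> g | AA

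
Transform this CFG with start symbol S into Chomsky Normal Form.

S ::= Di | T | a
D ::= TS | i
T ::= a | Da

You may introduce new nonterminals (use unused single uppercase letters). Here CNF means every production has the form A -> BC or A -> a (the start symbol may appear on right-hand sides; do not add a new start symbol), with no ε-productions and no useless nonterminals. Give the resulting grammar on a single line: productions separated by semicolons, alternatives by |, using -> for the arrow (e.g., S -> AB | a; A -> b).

No ε-productions.
After unit-elimination: S -> a | Da | Di; D -> i | TS; T -> a | Da.
TERM: introduce A -> a, B -> i and substitute in every rule of length ≥2.

S -> a | DA | DB; A -> a; B -> i; D -> i | TS; T -> a | DA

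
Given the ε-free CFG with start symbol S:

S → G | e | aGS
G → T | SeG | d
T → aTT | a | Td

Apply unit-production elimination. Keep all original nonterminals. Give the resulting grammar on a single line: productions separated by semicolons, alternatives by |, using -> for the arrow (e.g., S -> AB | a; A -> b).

S -> a | d | e | Td | SeG | aGS | aTT; G -> a | d | Td | SeG | aTT; T -> a | Td | aTT

Unit productions: G->T, S->G.
Unit pairs (A ⇒* B via units): (G,T), (S,G), (S,T).
S: inherits non-unit rules of {G, S, T} → SeG | Td | a | aGS | aTT | d | e.
G: inherits non-unit rules of {G, T} → SeG | Td | a | aTT | d.
T: inherits non-unit rules of {T} → Td | a | aTT.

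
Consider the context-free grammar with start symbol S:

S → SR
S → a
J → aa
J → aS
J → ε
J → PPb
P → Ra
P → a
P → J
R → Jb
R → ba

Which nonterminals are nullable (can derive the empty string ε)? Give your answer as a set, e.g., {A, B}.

Directly nullable (have an ε-rule): {J}.
P is nullable via P -> J (every symbol on the right is already known nullable).
Not nullable: R, S — each has a terminal in every rule's right-hand side or depends on a non-nullable symbol.

{J, P}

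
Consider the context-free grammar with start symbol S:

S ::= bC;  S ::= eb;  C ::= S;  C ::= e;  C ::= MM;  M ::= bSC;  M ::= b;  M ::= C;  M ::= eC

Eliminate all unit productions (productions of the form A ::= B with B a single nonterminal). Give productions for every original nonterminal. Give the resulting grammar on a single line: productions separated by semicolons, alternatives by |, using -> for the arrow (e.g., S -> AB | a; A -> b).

S -> bC | eb; C -> e | MM | bC | eb; M -> b | e | MM | bC | eC | eb | bSC

Unit productions: C->S, M->C.
Unit pairs (A ⇒* B via units): (C,S), (M,C), (M,S).
S: inherits non-unit rules of {S} → bC | eb.
C: inherits non-unit rules of {C, S} → MM | bC | e | eb.
M: inherits non-unit rules of {C, M, S} → MM | b | bC | bSC | e | eC | eb.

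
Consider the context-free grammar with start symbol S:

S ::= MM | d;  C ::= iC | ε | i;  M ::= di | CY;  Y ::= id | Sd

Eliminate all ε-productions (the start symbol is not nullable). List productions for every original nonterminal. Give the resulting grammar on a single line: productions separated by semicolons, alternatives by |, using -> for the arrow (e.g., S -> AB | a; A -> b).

S -> d | MM; C -> i | iC; M -> Y | CY | di; Y -> Sd | id

Nullable set: {C}.
Drop C -> ε.
C -> iC: C nullable, giving i | iC.
M -> CY: C nullable, giving CY | Y.
Unchanged (no nullable symbols): S -> MM; S -> d; C -> i; M -> di; Y -> Sd; Y -> id.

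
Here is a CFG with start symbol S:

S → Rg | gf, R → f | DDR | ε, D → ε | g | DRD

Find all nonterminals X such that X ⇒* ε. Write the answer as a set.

Directly nullable (have an ε-rule): {D, R}.
Not nullable: S — each has a terminal in every rule's right-hand side or depends on a non-nullable symbol.

{D, R}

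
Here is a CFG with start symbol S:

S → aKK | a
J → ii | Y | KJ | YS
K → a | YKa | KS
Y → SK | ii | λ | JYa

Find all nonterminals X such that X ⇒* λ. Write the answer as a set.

{J, Y}

Directly nullable (have an ε-rule): {Y}.
J is nullable via J -> Y (every symbol on the right is already known nullable).
Not nullable: K, S — each has a terminal in every rule's right-hand side or depends on a non-nullable symbol.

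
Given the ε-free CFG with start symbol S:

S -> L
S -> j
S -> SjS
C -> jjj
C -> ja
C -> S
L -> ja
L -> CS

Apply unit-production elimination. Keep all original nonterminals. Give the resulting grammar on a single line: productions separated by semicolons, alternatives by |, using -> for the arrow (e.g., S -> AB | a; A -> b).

S -> j | CS | ja | SjS; C -> j | CS | ja | SjS | jjj; L -> CS | ja

Unit productions: C->S, S->L.
Unit pairs (A ⇒* B via units): (C,L), (C,S), (S,L).
S: inherits non-unit rules of {L, S} → CS | SjS | j | ja.
C: inherits non-unit rules of {C, L, S} → CS | SjS | j | ja | jjj.
L: inherits non-unit rules of {L} → CS | ja.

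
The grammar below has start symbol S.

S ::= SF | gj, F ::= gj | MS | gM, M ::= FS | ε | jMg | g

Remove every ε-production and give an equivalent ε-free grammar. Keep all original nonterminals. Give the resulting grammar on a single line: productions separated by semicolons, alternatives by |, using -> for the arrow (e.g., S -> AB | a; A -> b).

Nullable set: {M}.
F -> MS: M nullable, giving MS | S.
F -> gM: M nullable, giving g | gM.
Drop M -> ε.
M -> jMg: M nullable, giving jMg | jg.
Unchanged (no nullable symbols): S -> SF; S -> gj; F -> gj; M -> FS; M -> g.

S -> SF | gj; F -> S | g | MS | gM | gj; M -> g | FS | jg | jMg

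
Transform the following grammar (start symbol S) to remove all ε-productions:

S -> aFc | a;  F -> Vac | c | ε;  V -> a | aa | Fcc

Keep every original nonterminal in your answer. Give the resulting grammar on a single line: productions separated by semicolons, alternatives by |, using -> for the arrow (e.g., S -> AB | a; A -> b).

Nullable set: {F}.
S -> aFc: F nullable, giving aFc | ac.
Drop F -> ε.
V -> Fcc: F nullable, giving Fcc | cc.
Unchanged (no nullable symbols): S -> a; F -> Vac; F -> c; V -> a; V -> aa.

S -> a | ac | aFc; F -> c | Vac; V -> a | aa | cc | Fcc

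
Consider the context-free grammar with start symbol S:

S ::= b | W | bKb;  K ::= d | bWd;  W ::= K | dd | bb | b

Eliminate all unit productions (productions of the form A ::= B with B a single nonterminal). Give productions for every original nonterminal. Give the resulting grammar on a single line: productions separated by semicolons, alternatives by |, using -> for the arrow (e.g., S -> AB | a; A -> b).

S -> b | d | bb | dd | bKb | bWd; K -> d | bWd; W -> b | d | bb | dd | bWd

Unit productions: S->W, W->K.
Unit pairs (A ⇒* B via units): (S,K), (S,W), (W,K).
S: inherits non-unit rules of {K, S, W} → b | bKb | bWd | bb | d | dd.
K: inherits non-unit rules of {K} → bWd | d.
W: inherits non-unit rules of {K, W} → b | bWd | bb | d | dd.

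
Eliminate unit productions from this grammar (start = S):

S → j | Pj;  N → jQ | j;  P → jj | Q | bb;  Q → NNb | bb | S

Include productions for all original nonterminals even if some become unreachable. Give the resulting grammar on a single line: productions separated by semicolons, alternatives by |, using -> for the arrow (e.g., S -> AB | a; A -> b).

Unit productions: P->Q, Q->S.
Unit pairs (A ⇒* B via units): (P,Q), (P,S), (Q,S).
S: inherits non-unit rules of {S} → Pj | j.
N: inherits non-unit rules of {N} → j | jQ.
P: inherits non-unit rules of {P, Q, S} → NNb | Pj | bb | j | jj.
Q: inherits non-unit rules of {Q, S} → NNb | Pj | bb | j.

S -> j | Pj; N -> j | jQ; P -> j | Pj | bb | jj | NNb; Q -> j | Pj | bb | NNb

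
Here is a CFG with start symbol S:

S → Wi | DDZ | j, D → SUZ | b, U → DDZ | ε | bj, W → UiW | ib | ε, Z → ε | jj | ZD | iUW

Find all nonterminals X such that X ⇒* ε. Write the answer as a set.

{U, W, Z}

Directly nullable (have an ε-rule): {U, W, Z}.
Not nullable: D, S — each has a terminal in every rule's right-hand side or depends on a non-nullable symbol.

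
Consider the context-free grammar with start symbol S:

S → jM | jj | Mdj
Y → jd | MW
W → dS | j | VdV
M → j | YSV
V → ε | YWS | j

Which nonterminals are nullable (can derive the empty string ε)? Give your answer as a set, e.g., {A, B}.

{V}

Directly nullable (have an ε-rule): {V}.
Not nullable: M, S, W, Y — each has a terminal in every rule's right-hand side or depends on a non-nullable symbol.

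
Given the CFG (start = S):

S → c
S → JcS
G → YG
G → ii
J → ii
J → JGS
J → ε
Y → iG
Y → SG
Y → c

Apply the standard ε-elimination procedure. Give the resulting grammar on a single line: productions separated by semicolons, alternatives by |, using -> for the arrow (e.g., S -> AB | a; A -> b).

Nullable set: {J}.
S -> JcS: J nullable, giving JcS | cS.
Drop J -> ε.
J -> JGS: J nullable, giving GS | JGS.
Unchanged (no nullable symbols): S -> c; G -> YG; G -> ii; J -> ii; Y -> SG; Y -> c; Y -> iG.

S -> c | cS | JcS; G -> YG | ii; J -> GS | ii | JGS; Y -> c | SG | iG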